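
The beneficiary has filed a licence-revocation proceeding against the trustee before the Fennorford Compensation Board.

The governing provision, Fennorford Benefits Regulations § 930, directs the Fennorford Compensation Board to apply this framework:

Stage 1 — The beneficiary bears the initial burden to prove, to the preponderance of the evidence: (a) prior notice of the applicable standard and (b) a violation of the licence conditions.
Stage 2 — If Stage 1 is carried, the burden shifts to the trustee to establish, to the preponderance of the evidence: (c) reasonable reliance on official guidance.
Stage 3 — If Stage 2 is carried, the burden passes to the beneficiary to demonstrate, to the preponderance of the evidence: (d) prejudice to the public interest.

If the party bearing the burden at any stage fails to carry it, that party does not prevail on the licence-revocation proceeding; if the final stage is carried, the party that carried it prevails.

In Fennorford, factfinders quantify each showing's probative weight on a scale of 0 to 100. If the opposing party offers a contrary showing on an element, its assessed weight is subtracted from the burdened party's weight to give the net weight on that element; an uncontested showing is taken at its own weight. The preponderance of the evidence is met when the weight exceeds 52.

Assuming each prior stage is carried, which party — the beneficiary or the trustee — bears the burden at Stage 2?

trustee

Stage 2's rule assigns the burden to the trustee (to the preponderance of the evidence).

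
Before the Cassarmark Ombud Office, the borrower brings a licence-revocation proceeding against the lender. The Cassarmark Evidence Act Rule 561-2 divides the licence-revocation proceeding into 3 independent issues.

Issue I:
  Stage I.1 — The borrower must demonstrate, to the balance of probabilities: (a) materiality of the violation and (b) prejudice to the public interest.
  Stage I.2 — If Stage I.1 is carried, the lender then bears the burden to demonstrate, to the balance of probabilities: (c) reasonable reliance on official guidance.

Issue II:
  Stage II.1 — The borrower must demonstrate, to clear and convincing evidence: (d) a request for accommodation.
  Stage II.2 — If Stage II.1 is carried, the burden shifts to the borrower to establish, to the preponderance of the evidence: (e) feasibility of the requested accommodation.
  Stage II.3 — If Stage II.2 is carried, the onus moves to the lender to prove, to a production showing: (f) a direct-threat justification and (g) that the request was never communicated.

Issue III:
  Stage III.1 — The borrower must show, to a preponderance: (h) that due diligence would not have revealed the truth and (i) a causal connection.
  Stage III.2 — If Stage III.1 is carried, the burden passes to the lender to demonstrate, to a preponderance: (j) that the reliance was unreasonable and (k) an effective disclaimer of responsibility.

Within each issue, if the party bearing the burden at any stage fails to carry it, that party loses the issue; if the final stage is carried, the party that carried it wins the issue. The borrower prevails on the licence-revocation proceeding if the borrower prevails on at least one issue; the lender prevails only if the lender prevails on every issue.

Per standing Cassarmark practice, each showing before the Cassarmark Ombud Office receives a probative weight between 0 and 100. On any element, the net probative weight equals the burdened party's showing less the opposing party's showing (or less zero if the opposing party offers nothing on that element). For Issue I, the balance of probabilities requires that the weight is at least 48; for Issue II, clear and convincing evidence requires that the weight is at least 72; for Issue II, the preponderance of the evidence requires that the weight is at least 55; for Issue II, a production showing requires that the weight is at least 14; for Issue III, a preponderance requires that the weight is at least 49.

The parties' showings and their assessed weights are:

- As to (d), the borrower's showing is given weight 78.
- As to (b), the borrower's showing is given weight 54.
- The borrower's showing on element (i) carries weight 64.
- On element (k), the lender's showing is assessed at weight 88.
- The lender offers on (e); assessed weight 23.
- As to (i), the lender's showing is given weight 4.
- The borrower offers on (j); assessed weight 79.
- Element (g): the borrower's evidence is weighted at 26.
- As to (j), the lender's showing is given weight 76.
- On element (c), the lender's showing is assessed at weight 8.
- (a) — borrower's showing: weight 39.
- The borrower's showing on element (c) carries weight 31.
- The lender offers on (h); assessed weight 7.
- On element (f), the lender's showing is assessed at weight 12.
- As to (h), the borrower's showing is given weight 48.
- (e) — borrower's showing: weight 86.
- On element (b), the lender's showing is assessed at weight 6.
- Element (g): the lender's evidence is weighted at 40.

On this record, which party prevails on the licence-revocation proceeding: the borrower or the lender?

borrower

— Issue I —
Stage I.1 (borrower, the balance of probabilities, weight is at least 48): (a) 39 < 48 — fails; (b) net 54−6=48 ≥ 48 — meets.
  The borrower does not carry Stage I.1.
So the lender prevails on this issue.
— Issue II —
At Stage II.1 the borrower must meet clear and convincing evidence (weight is at least 72): on (d) the weight is 78, ≥ 72, so (d) meets the standard.
  Stage II.1 carried; the burden remains with the borrower.
At Stage II.2 the borrower must meet the preponderance of the evidence (weight is at least 55): on (e) the weight is 86 less the opposing 23 gives net 63, ≥ 55, so (e) meets the standard.
  All elements met. The burden passes to the lender.
At Stage II.3 the lender must meet a production showing (weight is at least 14): on (f) the weight is 12, which does not reach 14, so (f) does not meet the standard; on (g) the weight is 40 less the opposing 26 gives net 14, ≥ 14, so (g) meets the standard.
  Not every element is met, so the lender fails to carry Stage II.3.
The borrower prevails on this issue.
— Issue III —
At Stage III.1 the borrower must meet a preponderance (weight is at least 49): on (h) the weight is 48 less the opposing 7 gives net 41, < 49, so (h) does not meet the standard; on (i) the weight is 64 less the opposing 4 gives net 60, which does reach 49, so (i) meets the standard.
  The borrower does not carry Stage III.1.
So the lender prevails on this issue.
Per-issue: Issue I → lender; Issue II → borrower; Issue III → lender. The borrower must prevail on at least one issue; overall, the borrower prevails.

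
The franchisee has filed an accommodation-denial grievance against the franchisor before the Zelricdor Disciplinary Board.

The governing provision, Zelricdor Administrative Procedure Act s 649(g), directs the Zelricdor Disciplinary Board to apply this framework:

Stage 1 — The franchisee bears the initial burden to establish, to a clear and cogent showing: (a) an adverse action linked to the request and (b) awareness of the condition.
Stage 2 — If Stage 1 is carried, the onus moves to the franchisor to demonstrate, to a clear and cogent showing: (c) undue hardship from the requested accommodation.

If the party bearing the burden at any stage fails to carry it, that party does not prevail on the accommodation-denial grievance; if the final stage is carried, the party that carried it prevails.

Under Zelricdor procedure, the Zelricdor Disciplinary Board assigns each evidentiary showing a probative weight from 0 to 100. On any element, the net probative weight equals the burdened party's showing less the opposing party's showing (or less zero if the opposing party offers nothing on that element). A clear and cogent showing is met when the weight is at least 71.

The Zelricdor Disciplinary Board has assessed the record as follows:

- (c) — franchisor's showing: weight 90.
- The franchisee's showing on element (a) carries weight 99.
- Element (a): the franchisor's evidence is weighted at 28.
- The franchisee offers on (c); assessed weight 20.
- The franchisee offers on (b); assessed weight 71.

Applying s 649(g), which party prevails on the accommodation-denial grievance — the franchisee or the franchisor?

franchisee

Stage 1 — burden on franchisee; standard: a clear and cogent showing (weight is at least 71).
    (a): 99 − 28 = 71 ≥ 71 [met]
    (b): 71 ≥ 71 [met]
  Stage 1 carried; the burden shifts to the franchisor.
Stage 2 — burden on franchisor; standard: a clear and cogent showing (weight is at least 71).
    (c): 90 − 20 = 70 < 71 [not met]
  Not every element is met, so the franchisor fails to carry Stage 2.
The analysis ends at Stage 2; the franchisee prevails.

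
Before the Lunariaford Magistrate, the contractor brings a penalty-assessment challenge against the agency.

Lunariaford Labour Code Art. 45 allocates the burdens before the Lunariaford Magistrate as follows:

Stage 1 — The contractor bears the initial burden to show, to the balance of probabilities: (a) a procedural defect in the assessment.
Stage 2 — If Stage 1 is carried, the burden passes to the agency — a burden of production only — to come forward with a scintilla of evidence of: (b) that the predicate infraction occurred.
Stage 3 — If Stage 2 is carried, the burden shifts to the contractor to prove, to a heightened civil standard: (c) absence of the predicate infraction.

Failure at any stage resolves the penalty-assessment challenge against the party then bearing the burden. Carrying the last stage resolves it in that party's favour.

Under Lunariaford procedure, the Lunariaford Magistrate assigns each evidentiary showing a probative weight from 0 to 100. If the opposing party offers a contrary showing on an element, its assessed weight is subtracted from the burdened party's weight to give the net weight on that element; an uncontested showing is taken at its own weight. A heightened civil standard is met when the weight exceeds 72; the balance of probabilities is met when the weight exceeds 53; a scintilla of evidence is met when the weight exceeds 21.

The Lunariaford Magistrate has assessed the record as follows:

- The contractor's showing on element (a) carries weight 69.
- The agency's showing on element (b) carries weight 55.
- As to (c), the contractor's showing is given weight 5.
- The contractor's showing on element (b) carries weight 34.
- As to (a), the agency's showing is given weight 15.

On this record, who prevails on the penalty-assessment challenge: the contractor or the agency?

contractor

Stage 1 — burden on contractor; standard: the balance of probabilities (weight exceeds 53).
    (a): 69 − 15 = 54 > 53 [met]
  Stage 1 carried; the burden shifts to the agency.
Stage 2 — burden on agency; standard: a scintilla of evidence (weight exceeds 21).
    (b): 55 − 34 = 21 ≤ 21 [not met]
  The agency does not carry Stage 2.
So the contractor prevails.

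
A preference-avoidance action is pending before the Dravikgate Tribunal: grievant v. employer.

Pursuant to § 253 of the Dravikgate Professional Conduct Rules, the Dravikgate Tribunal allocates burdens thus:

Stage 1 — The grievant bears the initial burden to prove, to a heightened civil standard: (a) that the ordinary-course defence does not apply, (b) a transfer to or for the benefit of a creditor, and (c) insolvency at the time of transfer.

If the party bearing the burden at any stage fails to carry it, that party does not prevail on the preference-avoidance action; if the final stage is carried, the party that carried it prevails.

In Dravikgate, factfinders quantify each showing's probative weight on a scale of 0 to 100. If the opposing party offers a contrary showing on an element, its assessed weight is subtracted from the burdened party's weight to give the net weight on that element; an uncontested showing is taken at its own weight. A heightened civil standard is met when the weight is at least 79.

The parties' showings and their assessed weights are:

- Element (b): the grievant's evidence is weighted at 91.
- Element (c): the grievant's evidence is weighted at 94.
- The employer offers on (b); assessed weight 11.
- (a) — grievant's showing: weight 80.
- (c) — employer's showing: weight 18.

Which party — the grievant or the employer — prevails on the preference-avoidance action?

At Stage 1 the grievant must meet a heightened civil standard (weight is at least 79): on (a) the weight is 80, ≥ 79, so (a) meets the standard; on (b) the weight is 91 less the opposing 11 gives net 80, ≥ 79, so (b) meets the standard; on (c) the weight is 94 less the opposing 18 gives net 76, < 79, so (c) does not meet the standard.
  Not every element is met, so the grievant fails to carry Stage 1.
The analysis ends at Stage 1; the employer prevails.

employer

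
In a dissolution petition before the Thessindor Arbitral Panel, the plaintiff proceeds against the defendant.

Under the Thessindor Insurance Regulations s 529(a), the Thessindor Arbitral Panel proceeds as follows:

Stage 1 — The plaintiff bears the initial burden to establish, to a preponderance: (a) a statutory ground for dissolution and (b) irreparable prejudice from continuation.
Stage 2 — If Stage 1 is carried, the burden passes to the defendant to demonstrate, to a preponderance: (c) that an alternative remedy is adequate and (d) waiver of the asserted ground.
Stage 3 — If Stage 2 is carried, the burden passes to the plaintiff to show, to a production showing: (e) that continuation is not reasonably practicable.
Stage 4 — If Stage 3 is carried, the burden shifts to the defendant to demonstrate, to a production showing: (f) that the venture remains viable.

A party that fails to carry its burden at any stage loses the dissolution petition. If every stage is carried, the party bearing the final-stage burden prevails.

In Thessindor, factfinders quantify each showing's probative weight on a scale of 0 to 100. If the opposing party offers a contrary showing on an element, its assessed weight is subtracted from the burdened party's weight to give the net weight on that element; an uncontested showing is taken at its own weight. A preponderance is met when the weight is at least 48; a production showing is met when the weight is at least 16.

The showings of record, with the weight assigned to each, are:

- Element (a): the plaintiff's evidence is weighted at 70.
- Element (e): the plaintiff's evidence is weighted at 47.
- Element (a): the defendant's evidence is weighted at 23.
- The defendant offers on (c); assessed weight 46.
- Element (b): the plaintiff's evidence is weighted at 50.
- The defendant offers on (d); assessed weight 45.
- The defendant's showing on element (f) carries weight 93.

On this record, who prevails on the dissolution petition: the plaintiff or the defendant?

Stage 1 — burden on plaintiff; standard: a preponderance (weight is at least 48).
    (a): 70 − 23 = 47 < 48 [not met]
    (b): 50 ≥ 48 [met]
  Not every element is met, so the plaintiff fails to carry Stage 1.
The analysis ends at Stage 1; the defendant prevails.

defendant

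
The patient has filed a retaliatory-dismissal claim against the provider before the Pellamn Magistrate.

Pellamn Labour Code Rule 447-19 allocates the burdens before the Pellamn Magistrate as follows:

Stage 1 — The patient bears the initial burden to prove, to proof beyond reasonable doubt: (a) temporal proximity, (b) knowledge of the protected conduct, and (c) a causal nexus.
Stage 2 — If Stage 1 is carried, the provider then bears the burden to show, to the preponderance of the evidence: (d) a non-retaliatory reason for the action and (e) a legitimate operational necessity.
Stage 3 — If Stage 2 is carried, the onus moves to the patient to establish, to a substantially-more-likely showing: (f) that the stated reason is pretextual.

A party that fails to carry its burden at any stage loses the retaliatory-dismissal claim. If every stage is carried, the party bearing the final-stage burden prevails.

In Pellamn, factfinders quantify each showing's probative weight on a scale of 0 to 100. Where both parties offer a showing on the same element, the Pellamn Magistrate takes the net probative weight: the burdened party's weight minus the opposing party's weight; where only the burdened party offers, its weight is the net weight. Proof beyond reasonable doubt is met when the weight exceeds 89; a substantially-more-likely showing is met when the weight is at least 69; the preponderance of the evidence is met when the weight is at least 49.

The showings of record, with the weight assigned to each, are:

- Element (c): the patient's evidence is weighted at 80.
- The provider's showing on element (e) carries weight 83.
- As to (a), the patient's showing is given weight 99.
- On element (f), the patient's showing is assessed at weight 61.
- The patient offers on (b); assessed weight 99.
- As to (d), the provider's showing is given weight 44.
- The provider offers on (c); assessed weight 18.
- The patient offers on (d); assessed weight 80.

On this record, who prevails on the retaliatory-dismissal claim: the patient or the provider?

provider

Stage 1 — burden on patient; standard: proof beyond reasonable doubt (weight exceeds 89).
    (a): 99 > 89 [met]
    (b): 99 > 89 [met]
    (c): 80 − 18 = 62 ≤ 89 [not met]
  Not every element is met, so the patient fails to carry Stage 1.
The provider prevails.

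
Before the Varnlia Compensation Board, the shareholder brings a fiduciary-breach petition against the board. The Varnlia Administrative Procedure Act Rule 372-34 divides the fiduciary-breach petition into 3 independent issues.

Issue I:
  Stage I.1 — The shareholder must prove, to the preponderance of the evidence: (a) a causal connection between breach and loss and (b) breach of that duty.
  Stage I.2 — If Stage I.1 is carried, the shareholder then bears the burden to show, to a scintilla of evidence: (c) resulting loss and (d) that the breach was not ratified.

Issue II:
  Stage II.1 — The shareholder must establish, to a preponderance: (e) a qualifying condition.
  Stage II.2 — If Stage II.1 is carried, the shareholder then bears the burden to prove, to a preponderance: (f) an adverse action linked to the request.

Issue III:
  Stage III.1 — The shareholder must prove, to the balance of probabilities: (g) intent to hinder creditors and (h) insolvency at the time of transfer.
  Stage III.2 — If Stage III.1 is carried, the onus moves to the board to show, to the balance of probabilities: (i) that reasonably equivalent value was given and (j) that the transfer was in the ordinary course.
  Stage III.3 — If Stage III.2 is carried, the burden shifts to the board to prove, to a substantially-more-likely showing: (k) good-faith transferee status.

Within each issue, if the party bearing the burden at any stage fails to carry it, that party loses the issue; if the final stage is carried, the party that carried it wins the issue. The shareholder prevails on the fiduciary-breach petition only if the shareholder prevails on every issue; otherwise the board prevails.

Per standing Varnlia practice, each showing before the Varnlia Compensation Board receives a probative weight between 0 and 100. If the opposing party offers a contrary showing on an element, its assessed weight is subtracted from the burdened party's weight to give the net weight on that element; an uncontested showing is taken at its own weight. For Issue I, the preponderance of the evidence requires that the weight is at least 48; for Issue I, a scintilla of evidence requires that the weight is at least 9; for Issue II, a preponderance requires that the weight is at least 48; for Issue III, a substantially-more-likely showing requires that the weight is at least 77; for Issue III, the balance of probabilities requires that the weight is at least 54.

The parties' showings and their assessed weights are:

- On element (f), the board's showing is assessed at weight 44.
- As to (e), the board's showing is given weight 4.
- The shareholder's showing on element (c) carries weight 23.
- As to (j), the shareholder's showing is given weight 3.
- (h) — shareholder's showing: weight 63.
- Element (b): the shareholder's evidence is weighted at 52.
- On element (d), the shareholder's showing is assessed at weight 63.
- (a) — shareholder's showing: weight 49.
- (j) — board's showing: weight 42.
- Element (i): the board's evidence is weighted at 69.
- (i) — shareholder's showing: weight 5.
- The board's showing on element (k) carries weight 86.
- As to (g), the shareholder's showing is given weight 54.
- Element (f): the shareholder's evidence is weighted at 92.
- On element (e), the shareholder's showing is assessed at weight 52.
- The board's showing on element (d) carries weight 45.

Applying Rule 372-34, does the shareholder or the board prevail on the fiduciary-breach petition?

shareholder

— Issue I —
At Stage I.1 the shareholder must meet the preponderance of the evidence (weight is at least 48): on (a) the weight is 49, which does reach 48, so (a) meets the standard; on (b) the weight is 52, ≥ 48, so (b) meets the standard.
  Stage I.1 carried; the burden remains with the shareholder.
At Stage I.2 the shareholder must meet a scintilla of evidence (weight is at least 9): on (c) the weight is 23, ≥ 9, so (c) meets the standard; on (d) the weight is 63 less the opposing 45 gives net 18, which does reach 9, so (d) meets the standard.
  Stage I.2 carried; the final stage is satisfied.
All stages carried — the shareholder prevails on this issue.
— Issue II —
Stage II.1 (shareholder, a preponderance, weight is at least 48): (e) net 52−4=48 ≥ 48 — meets.
  Stage II.1 carried; the burden remains with the shareholder.
Stage II.2 (shareholder, a preponderance, weight is at least 48): (f) net 92−44=48 ≥ 48 — meets.
  The shareholder carries the last stage.
All stages carried — the shareholder prevails on this issue.
— Issue III —
At Stage III.1 the shareholder must meet the balance of probabilities (weight is at least 54): on (g) the weight is 54, which does reach 54, so (g) meets the standard; on (h) the weight is 63, which does reach 54, so (h) meets the standard.
  Stage III.1 is satisfied; the onus moves to the board.
At Stage III.2 the board must meet the balance of probabilities (weight is at least 54): on (i) the weight is 69 less the opposing 5 gives net 64, which does reach 54, so (i) meets the standard; on (j) the weight is 42 less the opposing 3 gives net 39, which does not reach 54, so (j) does not meet the standard.
  Not every element is met, so the board fails to carry Stage III.2.
The shareholder prevails on this issue.
Per-issue: Issue I → shareholder; Issue II → shareholder; Issue III → shareholder. The shareholder must prevail on every issue; overall, the shareholder prevails.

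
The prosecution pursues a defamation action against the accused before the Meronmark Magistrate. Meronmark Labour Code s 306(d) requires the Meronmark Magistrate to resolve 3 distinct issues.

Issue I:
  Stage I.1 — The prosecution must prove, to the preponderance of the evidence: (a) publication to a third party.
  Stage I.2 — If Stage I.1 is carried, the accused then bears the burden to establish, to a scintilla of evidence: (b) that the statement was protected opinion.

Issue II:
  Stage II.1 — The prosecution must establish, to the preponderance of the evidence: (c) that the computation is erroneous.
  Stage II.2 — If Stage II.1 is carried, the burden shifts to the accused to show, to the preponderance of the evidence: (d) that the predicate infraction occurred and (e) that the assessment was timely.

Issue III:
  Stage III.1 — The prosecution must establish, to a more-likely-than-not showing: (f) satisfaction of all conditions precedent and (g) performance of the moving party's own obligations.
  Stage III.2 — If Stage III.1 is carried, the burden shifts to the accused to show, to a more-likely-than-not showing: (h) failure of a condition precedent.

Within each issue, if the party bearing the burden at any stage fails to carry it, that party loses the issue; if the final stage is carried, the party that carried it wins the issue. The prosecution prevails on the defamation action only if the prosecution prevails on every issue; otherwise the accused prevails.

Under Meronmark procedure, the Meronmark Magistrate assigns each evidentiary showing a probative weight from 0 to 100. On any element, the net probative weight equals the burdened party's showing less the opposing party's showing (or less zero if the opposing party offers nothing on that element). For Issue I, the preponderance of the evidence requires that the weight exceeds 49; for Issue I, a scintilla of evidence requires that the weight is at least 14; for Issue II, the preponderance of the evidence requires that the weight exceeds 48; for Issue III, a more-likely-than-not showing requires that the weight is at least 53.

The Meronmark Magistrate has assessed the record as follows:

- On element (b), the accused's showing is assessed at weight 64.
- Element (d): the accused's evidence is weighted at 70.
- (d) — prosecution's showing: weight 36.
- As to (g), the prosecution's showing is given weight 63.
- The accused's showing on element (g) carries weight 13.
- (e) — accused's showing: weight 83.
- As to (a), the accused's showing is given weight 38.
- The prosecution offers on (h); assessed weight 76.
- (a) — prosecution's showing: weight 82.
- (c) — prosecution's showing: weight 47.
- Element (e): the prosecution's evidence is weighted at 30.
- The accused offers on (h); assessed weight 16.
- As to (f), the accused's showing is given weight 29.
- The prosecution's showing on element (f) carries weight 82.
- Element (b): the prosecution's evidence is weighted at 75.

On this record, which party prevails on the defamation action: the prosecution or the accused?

accused

— Issue I —
At Stage I.1 the prosecution must meet the preponderance of the evidence (weight exceeds 49): on (a) the weight is 82 less the opposing 38 gives net 44, which does not exceed 49, so (a) does not meet the standard.
  Not every element is met, so the prosecution fails to carry Stage I.1.
So the accused prevails on this issue.
— Issue II —
Stage II.1 — burden on prosecution; standard: the preponderance of the evidence (weight exceeds 48).
    (c): 47 ≤ 48 [not met]
  The prosecution does not carry Stage II.1.
So the accused prevails on this issue.
— Issue III —
At Stage III.1 the prosecution must meet a more-likely-than-not showing (weight is at least 53): on (f) the weight is 82 less the opposing 29 gives net 53, ≥ 53, so (f) meets the standard; on (g) the weight is 63 less the opposing 13 gives net 50, which does not reach 53, so (g) does not meet the standard.
  Stage III.1 not carried; the prosecution fails its burden.
The accused prevails on this issue.
Per-issue: Issue I → accused; Issue II → accused; Issue III → accused. The prosecution must prevail on every issue; overall, the accused prevails.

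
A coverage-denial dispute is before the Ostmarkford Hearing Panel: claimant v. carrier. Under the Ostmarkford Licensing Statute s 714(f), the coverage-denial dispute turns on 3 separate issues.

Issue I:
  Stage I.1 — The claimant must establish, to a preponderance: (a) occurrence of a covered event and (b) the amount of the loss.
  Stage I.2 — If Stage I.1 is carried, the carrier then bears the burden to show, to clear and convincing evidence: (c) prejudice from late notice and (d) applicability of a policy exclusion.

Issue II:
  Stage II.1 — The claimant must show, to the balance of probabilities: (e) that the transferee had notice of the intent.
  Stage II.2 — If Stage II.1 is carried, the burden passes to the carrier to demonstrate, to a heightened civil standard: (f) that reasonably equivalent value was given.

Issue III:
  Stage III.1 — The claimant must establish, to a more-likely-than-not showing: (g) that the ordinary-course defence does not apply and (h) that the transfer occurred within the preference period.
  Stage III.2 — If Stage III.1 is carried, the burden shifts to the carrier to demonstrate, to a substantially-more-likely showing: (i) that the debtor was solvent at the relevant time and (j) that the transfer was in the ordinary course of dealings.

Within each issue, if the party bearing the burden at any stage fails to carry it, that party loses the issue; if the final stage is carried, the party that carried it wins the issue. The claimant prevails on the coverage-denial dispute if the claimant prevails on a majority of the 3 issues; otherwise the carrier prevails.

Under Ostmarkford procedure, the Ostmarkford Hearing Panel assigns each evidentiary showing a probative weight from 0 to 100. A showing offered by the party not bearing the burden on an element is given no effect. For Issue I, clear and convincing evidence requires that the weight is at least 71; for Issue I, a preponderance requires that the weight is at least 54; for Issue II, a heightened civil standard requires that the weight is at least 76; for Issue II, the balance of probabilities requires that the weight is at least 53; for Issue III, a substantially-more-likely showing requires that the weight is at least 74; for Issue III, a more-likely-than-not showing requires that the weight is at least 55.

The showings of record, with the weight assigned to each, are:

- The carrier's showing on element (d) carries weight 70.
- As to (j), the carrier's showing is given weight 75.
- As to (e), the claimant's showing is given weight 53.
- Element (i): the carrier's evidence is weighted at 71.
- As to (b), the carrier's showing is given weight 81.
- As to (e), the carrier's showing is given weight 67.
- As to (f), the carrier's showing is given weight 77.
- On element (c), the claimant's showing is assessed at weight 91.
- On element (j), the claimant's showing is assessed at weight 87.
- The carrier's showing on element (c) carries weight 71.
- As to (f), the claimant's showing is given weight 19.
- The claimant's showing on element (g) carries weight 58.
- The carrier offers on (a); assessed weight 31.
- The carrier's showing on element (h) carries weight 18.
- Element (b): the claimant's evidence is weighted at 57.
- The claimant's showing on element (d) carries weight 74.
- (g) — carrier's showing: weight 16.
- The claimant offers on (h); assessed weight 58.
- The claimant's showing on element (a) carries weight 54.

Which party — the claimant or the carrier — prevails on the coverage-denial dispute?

claimant

— Issue I —
At Stage I.1 the claimant must meet a preponderance (weight is at least 54): on (a) the weight is 54 (the carrier's 31 is given no effect), ≥ 54, so (a) meets the standard; on (b) the weight is 57 (the carrier's 81 is given no effect), which does reach 54, so (b) meets the standard.
  The claimant carries Stage I.1; the carrier now bears the burden.
At Stage I.2 the carrier must meet clear and convincing evidence (weight is at least 71): on (c) the weight is 71 (the claimant's 91 is given no effect), ≥ 71, so (c) meets the standard; on (d) the weight is 70 (the claimant's 74 is given no effect), which does not reach 71, so (d) does not meet the standard.
  Stage I.2 not carried; the carrier fails its burden.
So the claimant prevails on this issue.
— Issue II —
Stage II.1 — burden on claimant; standard: the balance of probabilities (weight is at least 53).
    (e): 53 (carrier's 67 disregarded) ≥ 53 [met]
  All elements met. The burden passes to the carrier.
Stage II.2 — burden on carrier; standard: a heightened civil standard (weight is at least 76).
    (f): 77 (claimant's 19 disregarded) ≥ 76 [met]
  Stage II.2 carried; the final stage is satisfied.
All stages carried — the carrier prevails on this issue.
— Issue III —
Stage III.1 (claimant, a more-likely-than-not showing, weight is at least 55): (g) 58 (carrier's 16 disregarded) ≥ 55 — meets; (h) 58 (carrier's 18 disregarded) ≥ 55 — meets.
  All elements met. The burden passes to the carrier.
Stage III.2 (carrier, a substantially-more-likely showing, weight is at least 74): (i) 71 < 74 — fails; (j) 75 (claimant's 87 disregarded) ≥ 74 — meets.
  Not every element is met, so the carrier fails to carry Stage III.2.
The analysis ends at Stage III.2; the claimant prevails on this issue.
Per-issue: Issue I → claimant; Issue II → carrier; Issue III → claimant. The claimant must prevail on a majority of issues; overall, the claimant prevails.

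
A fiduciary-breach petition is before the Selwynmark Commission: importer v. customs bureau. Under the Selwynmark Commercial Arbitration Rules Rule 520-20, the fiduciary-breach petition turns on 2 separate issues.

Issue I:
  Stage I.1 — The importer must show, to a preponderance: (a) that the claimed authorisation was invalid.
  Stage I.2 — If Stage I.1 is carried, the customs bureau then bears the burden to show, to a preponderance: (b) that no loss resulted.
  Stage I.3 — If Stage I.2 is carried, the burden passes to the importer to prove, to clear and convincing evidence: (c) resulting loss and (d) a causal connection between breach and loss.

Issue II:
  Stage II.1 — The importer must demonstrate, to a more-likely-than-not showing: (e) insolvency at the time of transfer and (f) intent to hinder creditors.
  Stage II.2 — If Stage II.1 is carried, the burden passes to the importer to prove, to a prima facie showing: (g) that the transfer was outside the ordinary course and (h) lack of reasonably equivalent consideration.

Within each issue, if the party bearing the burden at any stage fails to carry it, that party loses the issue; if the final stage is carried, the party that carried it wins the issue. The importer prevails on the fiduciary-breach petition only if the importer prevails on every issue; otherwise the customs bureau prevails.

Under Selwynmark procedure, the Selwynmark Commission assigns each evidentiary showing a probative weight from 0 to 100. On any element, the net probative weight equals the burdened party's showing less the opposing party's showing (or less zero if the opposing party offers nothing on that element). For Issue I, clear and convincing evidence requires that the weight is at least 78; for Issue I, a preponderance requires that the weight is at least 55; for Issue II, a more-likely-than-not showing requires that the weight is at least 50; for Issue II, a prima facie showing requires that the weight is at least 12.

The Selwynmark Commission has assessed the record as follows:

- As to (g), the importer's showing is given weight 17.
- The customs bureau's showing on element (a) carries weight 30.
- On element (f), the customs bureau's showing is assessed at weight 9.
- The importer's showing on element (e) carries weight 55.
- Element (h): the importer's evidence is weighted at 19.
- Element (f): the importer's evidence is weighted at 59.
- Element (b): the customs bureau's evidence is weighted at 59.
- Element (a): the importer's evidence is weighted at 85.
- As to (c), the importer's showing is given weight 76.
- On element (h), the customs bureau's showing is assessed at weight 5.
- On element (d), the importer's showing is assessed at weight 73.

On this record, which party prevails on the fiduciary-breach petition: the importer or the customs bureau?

customs bureau

— Issue I —
At Stage I.1 the importer must meet a preponderance (weight is at least 55): on (a) the weight is 85 less the opposing 30 gives net 55, which does reach 55, so (a) meets the standard.
  Stage I.1 is satisfied; the onus moves to the customs bureau.
At Stage I.2 the customs bureau must meet a preponderance (weight is at least 55): on (b) the weight is 59, which does reach 55, so (b) meets the standard.
  The customs bureau carries Stage I.2; the importer now bears the burden.
At Stage I.3 the importer must meet clear and convincing evidence (weight is at least 78): on (c) the weight is 76, < 78, so (c) does not meet the standard; on (d) the weight is 73, < 78, so (d) does not meet the standard.
  The importer does not carry Stage I.3.
So the customs bureau prevails on this issue.
— Issue II —
Stage II.1 (importer, a more-likely-than-not showing, weight is at least 50): (e) 55 ≥ 50 — meets; (f) net 59−9=50 ≥ 50 — meets.
  Stage II.1 carried; the burden remains with the importer.
Stage II.2 (importer, a prima facie showing, weight is at least 12): (g) 17 ≥ 12 — meets; (h) net 19−5=14 ≥ 12 — meets.
  The importer carries the last stage.
With every stage satisfied, the importer prevails on this issue.
Per-issue: Issue I → customs bureau; Issue II → importer. The importer must prevail on every issue; overall, the customs bureau prevails.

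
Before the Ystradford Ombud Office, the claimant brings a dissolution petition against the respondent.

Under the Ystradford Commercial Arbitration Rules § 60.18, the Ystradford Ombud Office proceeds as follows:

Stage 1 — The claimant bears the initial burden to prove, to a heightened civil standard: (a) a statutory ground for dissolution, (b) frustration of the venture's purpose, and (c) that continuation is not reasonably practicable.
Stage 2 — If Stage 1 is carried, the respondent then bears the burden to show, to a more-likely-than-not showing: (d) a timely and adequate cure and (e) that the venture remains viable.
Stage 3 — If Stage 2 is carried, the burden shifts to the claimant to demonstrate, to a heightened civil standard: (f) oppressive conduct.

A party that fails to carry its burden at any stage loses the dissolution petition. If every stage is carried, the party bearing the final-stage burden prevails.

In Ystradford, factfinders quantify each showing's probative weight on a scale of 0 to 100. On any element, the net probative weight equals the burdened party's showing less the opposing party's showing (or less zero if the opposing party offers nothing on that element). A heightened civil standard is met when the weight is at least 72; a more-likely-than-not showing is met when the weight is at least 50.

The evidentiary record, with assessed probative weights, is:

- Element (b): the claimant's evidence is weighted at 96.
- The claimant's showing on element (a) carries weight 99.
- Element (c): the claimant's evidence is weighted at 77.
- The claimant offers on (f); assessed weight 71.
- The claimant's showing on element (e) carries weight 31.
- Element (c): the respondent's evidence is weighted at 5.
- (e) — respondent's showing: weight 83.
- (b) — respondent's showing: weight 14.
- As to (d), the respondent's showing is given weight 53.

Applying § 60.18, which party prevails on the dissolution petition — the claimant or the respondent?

respondent

Stage 1 — burden on claimant; standard: a heightened civil standard (weight is at least 72).
    (a): 99 ≥ 72 [met]
    (b): 96 − 14 = 82 ≥ 72 [met]
    (c): 77 − 5 = 72 ≥ 72 [met]
  Stage 1 is satisfied; the onus moves to the respondent.
Stage 2 — burden on respondent; standard: a more-likely-than-not showing (weight is at least 50).
    (d): 53 ≥ 50 [met]
    (e): 83 − 31 = 52 ≥ 50 [met]
  Stage 2 carried; the burden shifts to the claimant.
Stage 3 — burden on claimant; standard: a heightened civil standard (weight is at least 72).
    (f): 71 < 72 [not met]
  Not every element is met, so the claimant fails to carry Stage 3.
So the respondent prevails.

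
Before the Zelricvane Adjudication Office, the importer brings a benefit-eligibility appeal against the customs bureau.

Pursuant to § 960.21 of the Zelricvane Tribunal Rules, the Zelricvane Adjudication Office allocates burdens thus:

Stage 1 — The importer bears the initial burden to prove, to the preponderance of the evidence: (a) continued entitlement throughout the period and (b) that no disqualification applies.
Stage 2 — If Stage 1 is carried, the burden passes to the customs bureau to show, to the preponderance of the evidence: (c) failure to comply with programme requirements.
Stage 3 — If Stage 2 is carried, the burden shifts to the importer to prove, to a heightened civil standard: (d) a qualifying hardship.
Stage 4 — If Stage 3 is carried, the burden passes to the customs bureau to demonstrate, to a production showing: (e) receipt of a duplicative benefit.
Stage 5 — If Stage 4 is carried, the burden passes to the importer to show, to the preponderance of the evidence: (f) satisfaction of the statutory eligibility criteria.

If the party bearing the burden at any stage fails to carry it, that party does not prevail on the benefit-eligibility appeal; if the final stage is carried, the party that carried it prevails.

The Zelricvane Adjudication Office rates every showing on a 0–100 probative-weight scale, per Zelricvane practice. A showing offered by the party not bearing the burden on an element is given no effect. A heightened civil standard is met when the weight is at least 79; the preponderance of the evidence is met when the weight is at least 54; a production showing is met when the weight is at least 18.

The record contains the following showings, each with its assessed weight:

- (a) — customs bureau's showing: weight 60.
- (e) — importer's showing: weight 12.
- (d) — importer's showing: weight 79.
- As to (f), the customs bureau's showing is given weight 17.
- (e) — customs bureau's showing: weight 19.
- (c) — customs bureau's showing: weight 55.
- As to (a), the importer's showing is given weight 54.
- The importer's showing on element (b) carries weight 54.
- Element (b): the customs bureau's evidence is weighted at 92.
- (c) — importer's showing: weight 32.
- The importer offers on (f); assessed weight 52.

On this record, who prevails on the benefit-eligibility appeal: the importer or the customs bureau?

Stage 1 (importer, the preponderance of the evidence, weight is at least 54): (a) 54 (customs bureau's 60 disregarded) ≥ 54 — meets; (b) 54 (customs bureau's 92 disregarded) ≥ 54 — meets.
  All elements met. The burden passes to the customs bureau.
Stage 2 (customs bureau, the preponderance of the evidence, weight is at least 54): (c) 55 (importer's 32 disregarded) ≥ 54 — meets.
  Stage 2 carried; the burden shifts to the importer.
Stage 3 (importer, a heightened civil standard, weight is at least 79): (d) 79 ≥ 79 — meets.
  The importer carries Stage 3; the customs bureau now bears the burden.
Stage 4 (customs bureau, a production showing, weight is at least 18): (e) 19 (importer's 12 disregarded) ≥ 18 — meets.
  Stage 4 carried; the burden shifts to the importer.
Stage 5 (importer, the preponderance of the evidence, weight is at least 54): (f) 52 (customs bureau's 17 disregarded) < 54 — fails.
  The importer does not carry Stage 5.
So the customs bureau prevails.

customs bureau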